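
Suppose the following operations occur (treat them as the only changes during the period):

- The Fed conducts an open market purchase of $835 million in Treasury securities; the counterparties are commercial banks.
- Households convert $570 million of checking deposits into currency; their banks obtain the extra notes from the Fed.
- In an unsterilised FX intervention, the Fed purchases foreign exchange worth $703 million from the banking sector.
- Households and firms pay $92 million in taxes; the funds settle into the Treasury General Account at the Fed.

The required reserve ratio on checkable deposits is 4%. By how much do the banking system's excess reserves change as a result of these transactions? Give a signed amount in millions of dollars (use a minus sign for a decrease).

+$902.48 million

OMO purchase (from banks) $835 million: reserves +$835M, deposits 0.
Currency withdrawal $570 million: reserves −$570M, deposits −$570M.
FX purchase $703 million: reserves +$703M, deposits 0.
Government account inflow $92 million: reserves −$92M, deposits −$92M.
Totals: Δreserves = +$876M, Δdeposits = −$662M.
Δrequired reserves = 4% × −$662M = −$26.48M.
Δexcess reserves = Δreserves − Δrequired = +$876M − (−$26.48M) = +$902.48 million.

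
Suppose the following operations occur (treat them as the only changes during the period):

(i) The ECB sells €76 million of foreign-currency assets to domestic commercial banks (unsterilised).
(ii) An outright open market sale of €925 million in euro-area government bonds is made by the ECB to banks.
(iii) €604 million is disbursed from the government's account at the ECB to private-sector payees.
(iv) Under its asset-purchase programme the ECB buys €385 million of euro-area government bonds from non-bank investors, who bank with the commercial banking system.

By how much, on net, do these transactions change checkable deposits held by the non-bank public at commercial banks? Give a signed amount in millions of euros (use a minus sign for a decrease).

FX sale €76 million: the counterparty is a bank, so public deposits are unchanged → 0.
OMO sale (to banks) €925 million: the counterparty is a bank, so public deposits are unchanged → 0.
Government spending €604 million: non-bank counterparties' bank balances rise → +€604M.
Asset purchase (from non-banks) €385 million: non-bank counterparties' bank balances rise → +€385M.
Net: 0 + 0 + 604 + 385 = +€989 million.

+€989 million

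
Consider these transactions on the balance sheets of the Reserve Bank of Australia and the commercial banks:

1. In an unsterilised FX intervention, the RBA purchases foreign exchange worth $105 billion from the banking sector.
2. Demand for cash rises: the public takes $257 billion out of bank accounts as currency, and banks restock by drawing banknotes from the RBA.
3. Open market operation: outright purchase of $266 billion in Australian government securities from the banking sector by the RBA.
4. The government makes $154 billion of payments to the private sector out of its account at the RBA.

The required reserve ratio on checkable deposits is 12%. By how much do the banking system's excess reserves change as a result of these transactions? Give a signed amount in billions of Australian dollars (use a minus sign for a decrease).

FX purchase $105 billion: reserves +$105B, deposits 0.
Currency withdrawal $257 billion: reserves −$257B, deposits −$257B.
OMO purchase (from banks) $266 billion: reserves +$266B, deposits 0.
Government spending $154 billion: reserves +$154B, deposits +$154B.
Totals: Δreserves = +$268B, Δdeposits = −$103B.
Δrequired reserves = 12% × −$103B = −$12.36B.
Δexcess reserves = Δreserves − Δrequired = +$268B − (−$12.36B) = +$280.36 billion.

+$280.36 billion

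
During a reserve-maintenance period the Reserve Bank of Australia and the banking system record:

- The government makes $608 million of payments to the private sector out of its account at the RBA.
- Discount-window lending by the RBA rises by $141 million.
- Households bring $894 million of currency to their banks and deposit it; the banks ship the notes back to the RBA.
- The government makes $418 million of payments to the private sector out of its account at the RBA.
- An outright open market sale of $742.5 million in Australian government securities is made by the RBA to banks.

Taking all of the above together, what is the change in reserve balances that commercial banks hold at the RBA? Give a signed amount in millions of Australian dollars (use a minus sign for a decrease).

RBA balance sheet:
  Assets:      Securities −$742.5M, Loans to banks +$141M
  Liabilities: Bank reserves +$1318.5M, Currency in circulation −$894M, Government deposits −$1026M
Commercial banking system:
  Assets:      Reserves at CB +$1318.5M, Securities +$742.5M
  Liabilities: Checkable deposits +$1920M, Borrowings from CB +$141M
So the change in reserve balances that commercial banks hold at the RBA is +$1318.5 million.

+$1318.5 million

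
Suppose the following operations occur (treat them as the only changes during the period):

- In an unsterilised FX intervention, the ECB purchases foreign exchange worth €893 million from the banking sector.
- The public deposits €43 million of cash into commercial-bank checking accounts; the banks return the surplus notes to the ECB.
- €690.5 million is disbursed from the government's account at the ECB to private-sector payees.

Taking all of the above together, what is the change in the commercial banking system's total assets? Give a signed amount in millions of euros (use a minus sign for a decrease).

+€733.5 million

ECB balance sheet:
  Assets:      Foreign assets +€893M
  Liabilities: Bank reserves +€1626.5M, Currency in circulation −€43M, Government deposits −€690.5M
Commercial banking system:
  Assets:      Reserves at CB +€1626.5M, Foreign assets −€893M
  Liabilities: Checkable deposits +€733.5M
Change in total bank assets = +€733.5 million.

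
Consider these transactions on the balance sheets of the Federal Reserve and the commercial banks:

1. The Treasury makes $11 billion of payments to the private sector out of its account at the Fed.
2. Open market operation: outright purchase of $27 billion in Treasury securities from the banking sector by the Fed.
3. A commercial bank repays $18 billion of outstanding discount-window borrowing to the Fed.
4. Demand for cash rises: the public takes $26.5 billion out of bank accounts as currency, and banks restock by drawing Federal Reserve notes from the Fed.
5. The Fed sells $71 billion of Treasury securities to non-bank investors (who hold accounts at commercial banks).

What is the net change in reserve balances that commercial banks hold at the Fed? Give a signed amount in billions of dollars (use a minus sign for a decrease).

Government spending $11 billion: government payments flow into bank reserve accounts → +$11B.
OMO purchase (from banks) $27 billion: the Fed pays by crediting reserve accounts → +$27B.
Discount-window repayment $18 billion: repayment is debited from reserves → −$18B.
Currency withdrawal $26.5 billion: banks swap reserves for currency → −$26.5B.
Asset sale (to non-banks) $71 billion: the non-bank buyers' banks settle from reserves → −$71B.
Net: 11 + 27 − 18 − 26.5 − 71 = -$77.5 billion.

-$77.5 billion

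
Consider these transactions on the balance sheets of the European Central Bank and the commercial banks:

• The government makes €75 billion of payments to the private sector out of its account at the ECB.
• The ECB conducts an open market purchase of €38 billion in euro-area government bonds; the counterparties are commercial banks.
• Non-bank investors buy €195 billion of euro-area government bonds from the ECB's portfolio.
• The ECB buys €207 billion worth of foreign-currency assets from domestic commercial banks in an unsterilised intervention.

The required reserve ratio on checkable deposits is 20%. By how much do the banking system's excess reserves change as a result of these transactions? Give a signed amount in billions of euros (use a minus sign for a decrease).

Government spending €75 billion: reserves +€75B, deposits +€75B.
OMO purchase (from banks) €38 billion: reserves +€38B, deposits 0.
Asset sale (to non-banks) €195 billion: reserves −€195B, deposits −€195B.
FX purchase €207 billion: reserves +€207B, deposits 0.
Totals: Δreserves = +€125B, Δdeposits = −€120B.
Δrequired reserves = 20% × −€120B = −€24B.
Δexcess reserves = Δreserves − Δrequired = +€125B − (−€24B) = +€149 billion.

+€149 billion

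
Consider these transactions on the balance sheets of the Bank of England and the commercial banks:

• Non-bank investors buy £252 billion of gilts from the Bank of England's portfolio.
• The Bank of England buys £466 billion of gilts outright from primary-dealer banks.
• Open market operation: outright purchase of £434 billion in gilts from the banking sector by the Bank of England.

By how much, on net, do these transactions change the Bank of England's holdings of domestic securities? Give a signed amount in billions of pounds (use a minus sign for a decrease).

+£648 billion

Bank of England balance sheet:
  Assets:      Securities +£648B
  Liabilities: Bank reserves +£648B
Commercial banking system:
  Assets:      Reserves at CB +£648B, Securities −£900B
  Liabilities: Checkable deposits −£252B
So the change in the Bank of England's holdings of domestic securities is +£648 billion.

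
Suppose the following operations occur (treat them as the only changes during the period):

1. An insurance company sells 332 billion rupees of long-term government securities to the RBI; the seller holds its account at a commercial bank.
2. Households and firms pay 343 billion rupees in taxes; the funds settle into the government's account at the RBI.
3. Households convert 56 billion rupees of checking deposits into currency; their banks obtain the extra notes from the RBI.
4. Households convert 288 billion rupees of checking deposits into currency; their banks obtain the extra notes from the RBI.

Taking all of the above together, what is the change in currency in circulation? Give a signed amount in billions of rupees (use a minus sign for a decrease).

RBI balance sheet:
  Assets:      Securities +332B
  Liabilities: Bank reserves −355B, Currency in circulation +344B, Government deposits +343B
So the change in currency in circulation is +344 billion.

+344 billion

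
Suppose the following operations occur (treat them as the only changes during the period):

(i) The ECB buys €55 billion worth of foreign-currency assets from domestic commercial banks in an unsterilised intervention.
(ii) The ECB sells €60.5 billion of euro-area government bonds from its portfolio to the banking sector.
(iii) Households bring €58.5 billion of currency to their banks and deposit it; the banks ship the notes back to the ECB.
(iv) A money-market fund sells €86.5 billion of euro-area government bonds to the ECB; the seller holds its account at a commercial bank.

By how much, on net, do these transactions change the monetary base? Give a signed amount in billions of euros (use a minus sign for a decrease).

+€81 billion

FX purchase €55 billion: ECB balance sheet expands → +€55B.
OMO sale (to banks) €60.5 billion: ECB balance sheet contracts → −€60.5B.
Currency deposit €58.5 billion: just a shift between currency and reserves — both are base money → 0.
Asset purchase (from non-banks) €86.5 billion: ECB balance sheet expands → +€86.5B.
Net: 55 − 60.5 + 0 + 86.5 = +€81 billion.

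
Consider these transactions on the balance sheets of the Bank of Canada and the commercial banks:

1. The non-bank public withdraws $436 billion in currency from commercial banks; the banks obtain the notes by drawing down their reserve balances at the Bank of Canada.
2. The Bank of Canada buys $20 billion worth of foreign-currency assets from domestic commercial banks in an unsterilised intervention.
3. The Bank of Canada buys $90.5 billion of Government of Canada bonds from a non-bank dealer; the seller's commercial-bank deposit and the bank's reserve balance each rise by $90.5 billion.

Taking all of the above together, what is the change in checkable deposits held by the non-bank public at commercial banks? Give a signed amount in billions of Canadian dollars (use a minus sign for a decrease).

-$345.5 billion

Bank of Canada balance sheet:
  Assets:      Securities +$90.5B, Foreign assets +$20B
  Liabilities: Bank reserves −$325.5B, Currency in circulation +$436B
Commercial banking system:
  Assets:      Reserves at CB −$325.5B, Foreign assets −$20B
  Liabilities: Checkable deposits −$345.5B
So the change in checkable deposits held by the non-bank public at commercial banks is -$345.5 billion.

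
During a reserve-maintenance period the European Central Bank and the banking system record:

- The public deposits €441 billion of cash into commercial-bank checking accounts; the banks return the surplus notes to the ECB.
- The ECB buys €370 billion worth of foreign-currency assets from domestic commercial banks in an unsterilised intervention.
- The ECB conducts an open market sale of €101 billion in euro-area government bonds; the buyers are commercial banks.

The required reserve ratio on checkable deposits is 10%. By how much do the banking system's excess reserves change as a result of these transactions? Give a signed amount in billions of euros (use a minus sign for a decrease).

+€665.9 billion

Currency deposit €441 billion: reserves +€441B, deposits +€441B.
FX purchase €370 billion: reserves +€370B, deposits 0.
OMO sale (to banks) €101 billion: reserves −€101B, deposits 0.
Totals: Δreserves = +€710B, Δdeposits = +€441B.
Δrequired reserves = 10% × +€441B = +€44.1B.
Δexcess reserves = Δreserves − Δrequired = +€710B − (+€44.1B) = +€665.9 billion.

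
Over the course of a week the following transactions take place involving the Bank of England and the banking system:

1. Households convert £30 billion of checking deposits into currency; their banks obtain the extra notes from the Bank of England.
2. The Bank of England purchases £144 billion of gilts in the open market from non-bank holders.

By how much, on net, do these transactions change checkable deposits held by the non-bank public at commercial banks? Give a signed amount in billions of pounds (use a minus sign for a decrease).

Currency withdrawal £30 billion: non-bank counterparties' bank balances fall → −£30B.
Asset purchase (from non-banks) £144 billion: non-bank counterparties' bank balances rise → +£144B.
Net: −30 + 144 = +£114 billion.

+£114 billion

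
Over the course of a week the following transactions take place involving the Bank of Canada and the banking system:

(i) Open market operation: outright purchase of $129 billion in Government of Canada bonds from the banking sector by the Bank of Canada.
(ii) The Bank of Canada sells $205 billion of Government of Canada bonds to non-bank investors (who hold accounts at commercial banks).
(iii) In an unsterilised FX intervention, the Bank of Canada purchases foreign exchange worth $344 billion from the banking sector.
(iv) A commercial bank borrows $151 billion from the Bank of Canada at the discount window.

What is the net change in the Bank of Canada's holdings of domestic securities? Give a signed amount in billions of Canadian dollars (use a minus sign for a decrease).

Bank of Canada balance sheet:
  Assets:      Securities −$76B, Loans to banks +$151B, Foreign assets +$344B
  Liabilities: Bank reserves +$419B
Commercial banking system:
  Assets:      Reserves at CB +$419B, Securities −$129B, Foreign assets −$344B
  Liabilities: Checkable deposits −$205B, Borrowings from CB +$151B
So the change in the Bank of Canada's holdings of domestic securities is -$76 billion.

-$76 billion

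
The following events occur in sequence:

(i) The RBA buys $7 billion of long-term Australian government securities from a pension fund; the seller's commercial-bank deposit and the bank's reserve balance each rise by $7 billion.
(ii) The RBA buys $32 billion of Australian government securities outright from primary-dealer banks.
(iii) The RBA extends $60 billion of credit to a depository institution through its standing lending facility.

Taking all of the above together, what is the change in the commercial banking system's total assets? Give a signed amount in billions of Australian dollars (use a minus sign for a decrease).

RBA balance sheet:
  Assets:      Securities +$39B, Loans to banks +$60B
  Liabilities: Bank reserves +$99B
Commercial banking system:
  Assets:      Reserves at CB +$99B, Securities −$32B
  Liabilities: Checkable deposits +$7B, Borrowings from CB +$60B
Change in total bank assets = +$67 billion.

+$67 billion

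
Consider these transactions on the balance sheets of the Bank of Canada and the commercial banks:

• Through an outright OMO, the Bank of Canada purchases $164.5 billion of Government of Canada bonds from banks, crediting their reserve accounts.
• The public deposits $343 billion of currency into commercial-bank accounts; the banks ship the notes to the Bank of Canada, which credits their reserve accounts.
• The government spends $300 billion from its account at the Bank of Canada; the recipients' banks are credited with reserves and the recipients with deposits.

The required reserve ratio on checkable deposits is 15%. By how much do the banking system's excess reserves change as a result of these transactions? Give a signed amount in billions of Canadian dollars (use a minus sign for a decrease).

OMO purchase (from banks) $164.5 billion: reserves +$164.5B, deposits 0.
Currency deposit $343 billion: reserves +$343B, deposits +$343B.
Government spending $300 billion: reserves +$300B, deposits +$300B.
Totals: Δreserves = +$807.5B, Δdeposits = +$643B.
Δrequired reserves = 15% × +$643B = +$96.45B.
Δexcess reserves = Δreserves − Δrequired = +$807.5B − (+$96.45B) = +$711.05 billion.

+$711.05 billion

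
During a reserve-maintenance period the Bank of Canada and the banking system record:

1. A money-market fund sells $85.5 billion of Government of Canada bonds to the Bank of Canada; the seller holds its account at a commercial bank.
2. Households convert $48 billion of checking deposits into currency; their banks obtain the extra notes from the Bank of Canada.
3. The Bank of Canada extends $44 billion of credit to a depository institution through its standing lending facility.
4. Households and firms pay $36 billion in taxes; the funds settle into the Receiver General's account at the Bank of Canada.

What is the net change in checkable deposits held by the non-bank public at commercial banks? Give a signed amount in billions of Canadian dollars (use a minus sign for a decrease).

Asset purchase (from non-banks) $85.5 billion: non-bank counterparties' bank balances rise → +$85.5B.
Currency withdrawal $48 billion: non-bank counterparties' bank balances fall → −$48B.
Discount-window loan $44 billion: the counterparty is a bank, so public deposits are unchanged → 0.
Government account inflow $36 billion: non-bank counterparties' bank balances fall → −$36B.
Net: 85.5 − 48 + 0 − 36 = +$1.5 billion.

+$1.5 billion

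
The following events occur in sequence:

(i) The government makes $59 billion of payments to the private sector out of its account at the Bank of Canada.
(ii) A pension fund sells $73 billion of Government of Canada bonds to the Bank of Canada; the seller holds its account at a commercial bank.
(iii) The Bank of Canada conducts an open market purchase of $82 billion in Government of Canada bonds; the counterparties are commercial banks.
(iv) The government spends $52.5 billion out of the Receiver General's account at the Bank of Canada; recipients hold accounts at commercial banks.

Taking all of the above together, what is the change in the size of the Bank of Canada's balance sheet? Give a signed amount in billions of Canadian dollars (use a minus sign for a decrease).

+$155 billion

Bank of Canada balance sheet:
  Assets:      Securities +$155B
  Liabilities: Bank reserves +$266.5B, Government deposits −$111.5B
Change in total Bank of Canada assets = +$155 billion.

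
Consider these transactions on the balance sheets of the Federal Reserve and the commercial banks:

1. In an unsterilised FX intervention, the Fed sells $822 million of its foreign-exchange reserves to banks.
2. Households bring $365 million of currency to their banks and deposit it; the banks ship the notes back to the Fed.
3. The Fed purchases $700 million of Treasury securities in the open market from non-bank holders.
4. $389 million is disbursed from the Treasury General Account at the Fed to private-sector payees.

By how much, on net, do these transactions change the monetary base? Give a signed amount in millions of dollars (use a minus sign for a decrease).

+$267 million

Fed balance sheet:
  Assets:      Securities +$700M, Foreign assets −$822M
  Liabilities: Bank reserves +$632M, Currency in circulation −$365M, Government deposits −$389M
Commercial banking system:
  Assets:      Reserves at CB +$632M, Foreign assets +$822M
  Liabilities: Checkable deposits +$1454M
Monetary base = currency + reserves: −$365M + (+$632M) = +$267 million.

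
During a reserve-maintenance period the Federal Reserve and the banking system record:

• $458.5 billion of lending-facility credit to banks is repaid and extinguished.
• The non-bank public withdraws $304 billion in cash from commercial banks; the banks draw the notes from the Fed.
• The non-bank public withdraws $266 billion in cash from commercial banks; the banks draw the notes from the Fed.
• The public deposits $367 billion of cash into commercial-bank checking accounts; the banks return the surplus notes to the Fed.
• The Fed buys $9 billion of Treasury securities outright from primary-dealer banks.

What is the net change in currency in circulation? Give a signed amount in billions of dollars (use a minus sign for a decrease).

Discount-window repayment $458.5 billion: no currency enters or leaves circulation → 0.
Currency withdrawal $304 billion: notes leave the central bank → +$304B.
Currency withdrawal $266 billion: notes leave the central bank → +$266B.
Currency deposit $367 billion: notes return to the central bank → −$367B.
OMO purchase (from banks) $9 billion: no currency enters or leaves circulation → 0.
Net: 0 + 304 + 266 − 367 + 0 = +$203 billion.

+$203 billion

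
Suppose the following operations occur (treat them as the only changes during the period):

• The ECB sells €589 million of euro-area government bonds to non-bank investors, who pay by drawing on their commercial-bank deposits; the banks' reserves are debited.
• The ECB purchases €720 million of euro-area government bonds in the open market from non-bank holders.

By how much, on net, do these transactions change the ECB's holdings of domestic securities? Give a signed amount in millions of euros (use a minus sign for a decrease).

Asset sale (to non-banks) €589 million: securities removed from the ECB's portfolio → −€589M.
Asset purchase (from non-banks) €720 million: securities added to the ECB's portfolio → +€720M.
Net: −589 + 720 = +€131 million.

+€131 million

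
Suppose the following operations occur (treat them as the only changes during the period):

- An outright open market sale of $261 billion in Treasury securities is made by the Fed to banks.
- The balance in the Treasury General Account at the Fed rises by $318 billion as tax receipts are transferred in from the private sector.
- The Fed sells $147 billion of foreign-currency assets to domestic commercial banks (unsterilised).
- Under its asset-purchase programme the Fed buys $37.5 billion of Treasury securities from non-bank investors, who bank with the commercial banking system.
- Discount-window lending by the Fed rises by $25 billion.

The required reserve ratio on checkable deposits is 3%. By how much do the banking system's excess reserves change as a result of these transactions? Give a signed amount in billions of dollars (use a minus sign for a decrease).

OMO sale (to banks) $261 billion: reserves −$261B, deposits 0.
Government account inflow $318 billion: reserves −$318B, deposits −$318B.
FX sale $147 billion: reserves −$147B, deposits 0.
Asset purchase (from non-banks) $37.5 billion: reserves +$37.5B, deposits +$37.5B.
Discount-window loan $25 billion: reserves +$25B, deposits 0.
Totals: Δreserves = −$663.5B, Δdeposits = −$280.5B.
Δrequired reserves = 3% × −$280.5B = −$8.415B.
Δexcess reserves = Δreserves − Δrequired = −$663.5B − (−$8.415B) = -$655.085 billion.

-$655.085 billion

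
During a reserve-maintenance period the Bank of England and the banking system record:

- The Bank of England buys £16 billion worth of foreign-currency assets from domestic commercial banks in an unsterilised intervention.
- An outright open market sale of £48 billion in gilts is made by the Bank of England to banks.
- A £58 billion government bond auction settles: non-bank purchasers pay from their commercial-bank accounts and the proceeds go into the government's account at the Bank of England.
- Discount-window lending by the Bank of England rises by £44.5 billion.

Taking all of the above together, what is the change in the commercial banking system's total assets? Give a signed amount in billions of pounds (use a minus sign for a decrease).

Bank of England balance sheet:
  Assets:      Securities −£48B, Loans to banks +£44.5B, Foreign assets +£16B
  Liabilities: Bank reserves −£45.5B, Government deposits +£58B
Commercial banking system:
  Assets:      Reserves at CB −£45.5B, Securities +£48B, Foreign assets −£16B
  Liabilities: Checkable deposits −£58B, Borrowings from CB +£44.5B
Change in total bank assets = -£13.5 billion.

-£13.5 billion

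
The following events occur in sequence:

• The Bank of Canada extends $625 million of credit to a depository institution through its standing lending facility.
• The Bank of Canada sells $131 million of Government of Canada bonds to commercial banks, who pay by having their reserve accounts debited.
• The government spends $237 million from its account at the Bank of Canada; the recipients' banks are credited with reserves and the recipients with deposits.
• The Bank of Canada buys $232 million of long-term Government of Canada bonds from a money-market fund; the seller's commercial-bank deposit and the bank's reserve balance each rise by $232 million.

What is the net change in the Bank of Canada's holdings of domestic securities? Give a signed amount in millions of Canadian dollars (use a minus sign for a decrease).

Bank of Canada balance sheet:
  Assets:      Securities +$101M, Loans to banks +$625M
  Liabilities: Bank reserves +$963M, Government deposits −$237M
Commercial banking system:
  Assets:      Reserves at CB +$963M, Securities +$131M
  Liabilities: Checkable deposits +$469M, Borrowings from CB +$625M
So the change in the Bank of Canada's holdings of domestic securities is +$101 million.

+$101 million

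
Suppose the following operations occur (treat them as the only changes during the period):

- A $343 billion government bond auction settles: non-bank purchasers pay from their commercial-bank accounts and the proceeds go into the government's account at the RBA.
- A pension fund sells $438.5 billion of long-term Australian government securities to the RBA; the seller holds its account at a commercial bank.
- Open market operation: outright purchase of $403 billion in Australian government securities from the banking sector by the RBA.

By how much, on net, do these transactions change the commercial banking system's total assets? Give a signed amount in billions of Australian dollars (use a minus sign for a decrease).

Government account inflow $343 billion: bank balance sheets shrink → −$343B.
Asset purchase (from non-banks) $438.5 billion: bank balance sheets expand → +$438.5B.
OMO purchase (from banks) $403 billion: just an asset swap on bank balance sheets → 0.
Net: −343 + 438.5 + 0 = +$95.5 billion.

+$95.5 billion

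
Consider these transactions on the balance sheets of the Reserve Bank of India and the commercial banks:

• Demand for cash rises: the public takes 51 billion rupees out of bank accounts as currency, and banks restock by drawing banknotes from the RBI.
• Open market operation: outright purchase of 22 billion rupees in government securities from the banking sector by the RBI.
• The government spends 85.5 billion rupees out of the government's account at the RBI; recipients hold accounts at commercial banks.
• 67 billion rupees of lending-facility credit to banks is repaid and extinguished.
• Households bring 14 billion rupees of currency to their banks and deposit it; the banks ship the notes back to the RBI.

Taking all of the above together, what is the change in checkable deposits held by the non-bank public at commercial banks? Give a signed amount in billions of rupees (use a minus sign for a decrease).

+48.5 billion

RBI balance sheet:
  Assets:      Securities +22B, Loans to banks −67B
  Liabilities: Bank reserves +3.5B, Currency in circulation +37B, Government deposits −85.5B
Commercial banking system:
  Assets:      Reserves at CB +3.5B, Securities −22B
  Liabilities: Checkable deposits +48.5B, Borrowings from CB −67B
So the change in checkable deposits held by the non-bank public at commercial banks is +48.5 billion.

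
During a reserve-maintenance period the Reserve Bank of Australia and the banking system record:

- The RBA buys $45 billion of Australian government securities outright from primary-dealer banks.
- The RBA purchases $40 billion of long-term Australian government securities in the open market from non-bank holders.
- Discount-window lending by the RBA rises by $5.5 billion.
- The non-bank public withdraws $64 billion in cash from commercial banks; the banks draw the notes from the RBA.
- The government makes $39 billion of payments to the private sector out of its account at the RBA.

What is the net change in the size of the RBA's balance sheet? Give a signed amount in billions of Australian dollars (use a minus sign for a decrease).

+$90.5 billion

RBA balance sheet:
  Assets:      Securities +$85B, Loans to banks +$5.5B
  Liabilities: Bank reserves +$65.5B, Currency in circulation +$64B, Government deposits −$39B
Commercial banking system:
  Assets:      Reserves at CB +$65.5B, Securities −$45B
  Liabilities: Checkable deposits +$15B, Borrowings from CB +$5.5B
Change in total RBA assets = +$90.5 billion.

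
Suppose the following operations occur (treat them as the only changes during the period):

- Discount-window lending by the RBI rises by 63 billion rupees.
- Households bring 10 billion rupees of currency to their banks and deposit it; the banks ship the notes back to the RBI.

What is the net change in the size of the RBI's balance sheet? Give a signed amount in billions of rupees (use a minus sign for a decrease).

RBI balance sheet:
  Assets:      Loans to banks +63B
  Liabilities: Bank reserves +73B, Currency in circulation −10B
Commercial banking system:
  Assets:      Reserves at CB +73B
  Liabilities: Checkable deposits +10B, Borrowings from CB +63B
Change in total RBI assets = +63 billion.

+63 billion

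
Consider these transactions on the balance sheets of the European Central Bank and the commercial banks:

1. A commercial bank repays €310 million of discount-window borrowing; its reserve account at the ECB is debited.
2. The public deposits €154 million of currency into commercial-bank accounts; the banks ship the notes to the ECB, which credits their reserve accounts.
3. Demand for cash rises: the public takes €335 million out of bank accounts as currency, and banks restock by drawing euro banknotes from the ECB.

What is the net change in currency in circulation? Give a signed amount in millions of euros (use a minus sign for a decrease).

+€181 million

Discount-window repayment €310 million: no currency enters or leaves circulation → 0.
Currency deposit €154 million: notes return to the central bank → −€154M.
Currency withdrawal €335 million: notes leave the central bank → +€335M.
Net: 0 − 154 + 335 = +€181 million.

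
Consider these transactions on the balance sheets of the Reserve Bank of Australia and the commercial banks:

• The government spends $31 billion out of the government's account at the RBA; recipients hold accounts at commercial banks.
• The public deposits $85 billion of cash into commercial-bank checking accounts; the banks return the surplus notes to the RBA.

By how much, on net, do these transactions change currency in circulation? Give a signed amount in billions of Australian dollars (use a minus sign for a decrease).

-$85 billion

RBA balance sheet:
  Assets:      no change
  Liabilities: Bank reserves +$116B, Currency in circulation −$85B, Government deposits −$31B
Commercial banking system:
  Assets:      Reserves at CB +$116B
  Liabilities: Checkable deposits +$116B
So the change in currency in circulation is -$85 billion.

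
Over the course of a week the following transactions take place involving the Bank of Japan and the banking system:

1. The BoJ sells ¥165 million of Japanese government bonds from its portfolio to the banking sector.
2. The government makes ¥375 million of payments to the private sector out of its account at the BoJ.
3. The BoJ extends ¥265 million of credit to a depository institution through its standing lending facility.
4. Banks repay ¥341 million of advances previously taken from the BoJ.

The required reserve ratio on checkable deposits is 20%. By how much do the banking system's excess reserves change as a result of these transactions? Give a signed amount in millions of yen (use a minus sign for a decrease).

OMO sale (to banks) ¥165 million: reserves −¥165M, deposits 0.
Government spending ¥375 million: reserves +¥375M, deposits +¥375M.
Discount-window loan ¥265 million: reserves +¥265M, deposits 0.
Discount-window repayment ¥341 million: reserves −¥341M, deposits 0.
Totals: Δreserves = +¥134M, Δdeposits = +¥375M.
Δrequired reserves = 20% × +¥375M = +¥75M.
Δexcess reserves = Δreserves − Δrequired = +¥134M − (+¥75M) = +¥59 million.

+¥59 million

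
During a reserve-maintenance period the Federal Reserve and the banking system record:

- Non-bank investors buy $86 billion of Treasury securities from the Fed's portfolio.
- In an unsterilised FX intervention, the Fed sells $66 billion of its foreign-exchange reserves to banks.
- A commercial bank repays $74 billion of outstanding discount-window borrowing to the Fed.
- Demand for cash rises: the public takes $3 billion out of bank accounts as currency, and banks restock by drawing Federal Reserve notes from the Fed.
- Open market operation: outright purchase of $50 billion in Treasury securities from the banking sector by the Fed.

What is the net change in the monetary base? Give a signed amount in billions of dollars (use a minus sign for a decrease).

Asset sale (to non-banks) $86 billion: Fed balance sheet contracts → −$86B.
FX sale $66 billion: Fed balance sheet contracts → −$66B.
Discount-window repayment $74 billion: Fed balance sheet contracts → −$74B.
Currency withdrawal $3 billion: just a shift between currency and reserves — both are base money → 0.
OMO purchase (from banks) $50 billion: Fed balance sheet expands → +$50B.
Net: −86 − 66 − 74 + 0 + 50 = -$176 billion.

-$176 billion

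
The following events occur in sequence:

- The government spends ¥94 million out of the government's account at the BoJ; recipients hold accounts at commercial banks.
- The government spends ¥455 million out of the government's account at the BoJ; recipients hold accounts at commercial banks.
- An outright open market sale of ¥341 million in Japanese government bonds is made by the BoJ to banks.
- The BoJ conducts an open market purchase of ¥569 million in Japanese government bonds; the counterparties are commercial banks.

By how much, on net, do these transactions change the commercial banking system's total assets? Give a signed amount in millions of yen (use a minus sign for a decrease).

Government spending ¥94 million: bank balance sheets expand → +¥94M.
Government spending ¥455 million: bank balance sheets expand → +¥455M.
OMO sale (to banks) ¥341 million: just an asset swap on bank balance sheets → 0.
OMO purchase (from banks) ¥569 million: just an asset swap on bank balance sheets → 0.
Net: 94 + 455 + 0 + 0 = +¥549 million.

+¥549 million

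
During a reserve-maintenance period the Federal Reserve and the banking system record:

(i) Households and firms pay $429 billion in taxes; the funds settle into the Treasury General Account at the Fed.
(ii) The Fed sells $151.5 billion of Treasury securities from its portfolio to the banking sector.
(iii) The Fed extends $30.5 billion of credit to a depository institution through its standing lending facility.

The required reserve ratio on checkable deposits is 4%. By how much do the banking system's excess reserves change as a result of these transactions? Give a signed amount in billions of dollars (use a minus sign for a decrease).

Government account inflow $429 billion: reserves −$429B, deposits −$429B.
OMO sale (to banks) $151.5 billion: reserves −$151.5B, deposits 0.
Discount-window loan $30.5 billion: reserves +$30.5B, deposits 0.
Totals: Δreserves = −$550B, Δdeposits = −$429B.
Δrequired reserves = 4% × −$429B = −$17.16B.
Δexcess reserves = Δreserves − Δrequired = −$550B − (−$17.16B) = -$532.84 billion.

-$532.84 billion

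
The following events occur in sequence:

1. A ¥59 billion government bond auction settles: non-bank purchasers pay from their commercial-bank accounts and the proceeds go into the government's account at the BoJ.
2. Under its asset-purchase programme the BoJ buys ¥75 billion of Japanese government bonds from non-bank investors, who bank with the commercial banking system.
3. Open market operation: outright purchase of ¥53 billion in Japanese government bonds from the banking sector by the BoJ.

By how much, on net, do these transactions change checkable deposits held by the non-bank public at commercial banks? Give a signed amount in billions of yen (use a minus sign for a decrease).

+¥16 billion

Government account inflow ¥59 billion: non-bank counterparties' bank balances fall → −¥59B.
Asset purchase (from non-banks) ¥75 billion: non-bank counterparties' bank balances rise → +¥75B.
OMO purchase (from banks) ¥53 billion: the counterparty is a bank, so public deposits are unchanged → 0.
Net: −59 + 75 + 0 = +¥16 billion.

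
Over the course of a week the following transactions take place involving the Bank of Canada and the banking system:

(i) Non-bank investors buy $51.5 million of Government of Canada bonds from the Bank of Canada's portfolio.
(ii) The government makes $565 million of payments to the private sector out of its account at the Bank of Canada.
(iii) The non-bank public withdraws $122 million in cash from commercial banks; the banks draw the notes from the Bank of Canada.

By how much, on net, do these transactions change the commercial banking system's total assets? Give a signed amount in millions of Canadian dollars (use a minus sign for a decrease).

+$391.5 million

Asset sale (to non-banks) $51.5 million: bank balance sheets shrink → −$51.5M.
Government spending $565 million: bank balance sheets expand → +$565M.
Currency withdrawal $122 million: bank balance sheets shrink → −$122M.
Net: −51.5 + 565 − 122 = +$391.5 million.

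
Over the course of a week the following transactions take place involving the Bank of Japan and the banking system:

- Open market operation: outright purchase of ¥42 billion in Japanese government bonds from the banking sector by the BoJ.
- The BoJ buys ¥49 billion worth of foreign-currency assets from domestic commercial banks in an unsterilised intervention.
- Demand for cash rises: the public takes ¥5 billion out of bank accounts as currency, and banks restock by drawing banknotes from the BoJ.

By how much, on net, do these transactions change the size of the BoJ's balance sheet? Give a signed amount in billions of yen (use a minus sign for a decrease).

OMO purchase (from banks) ¥42 billion: a BoJ asset is acquired → +¥42B.
FX purchase ¥49 billion: a BoJ asset is acquired → +¥49B.
Currency withdrawal ¥5 billion: only the composition of liabilities changes → 0.
Net: 42 + 49 + 0 = +¥91 billion.

+¥91 billion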